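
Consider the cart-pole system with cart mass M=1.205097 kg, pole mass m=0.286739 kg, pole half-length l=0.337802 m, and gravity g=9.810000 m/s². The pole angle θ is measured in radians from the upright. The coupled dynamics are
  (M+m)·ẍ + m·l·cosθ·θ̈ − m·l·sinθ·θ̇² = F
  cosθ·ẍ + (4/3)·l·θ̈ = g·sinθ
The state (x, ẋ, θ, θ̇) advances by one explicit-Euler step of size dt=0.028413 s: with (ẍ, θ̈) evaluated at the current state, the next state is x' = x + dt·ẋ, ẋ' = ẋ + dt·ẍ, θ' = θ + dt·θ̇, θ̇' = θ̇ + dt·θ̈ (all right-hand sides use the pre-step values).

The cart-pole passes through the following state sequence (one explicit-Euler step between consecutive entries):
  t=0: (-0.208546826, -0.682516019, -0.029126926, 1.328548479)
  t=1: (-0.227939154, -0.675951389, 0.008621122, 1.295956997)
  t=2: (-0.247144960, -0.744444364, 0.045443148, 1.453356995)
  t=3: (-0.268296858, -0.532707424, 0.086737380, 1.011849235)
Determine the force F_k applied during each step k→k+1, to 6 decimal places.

F_0 = 0.238599 N
F_1 = -3.061091 N
F_2 = 9.604476 N

step 0→1:
  ẍ = (ẋ'−ẋ)/dt = (-0.675951389−-0.682516019)/0.028413 = 0.231043
  θ̈ = (θ̇'−θ̇)/dt = (1.295956997−1.328548479)/0.028413 = -1.147062
  sinθ=-0.029123, cosθ=0.999576
  F = (M+m)·ẍ + m·l·cosθ·θ̈ − m·l·sinθ·θ̇² = 0.344679 + -0.111058 − -0.004979 = 0.238599
step 1→2:
  ẍ = (ẋ'−ẋ)/dt = (-0.744444364−-0.675951389)/0.028413 = -2.410621
  θ̈ = (θ̇'−θ̇)/dt = (1.453356995−1.295956997)/0.028413 = 5.539718
  sinθ=0.008621, cosθ=0.999963
  F = (M+m)·ẍ + m·l·cosθ·θ̈ − m·l·sinθ·θ̇² = -3.596251 + 0.536563 − 0.001402 = -3.061091
step 2→3:
  ẍ = (ẋ'−ẋ)/dt = (-0.532707424−-0.744444364)/0.028413 = 7.452115
  θ̈ = (θ̇'−θ̇)/dt = (1.011849235−1.453356995)/0.028413 = -15.538935
  sinθ=0.045428, cosθ=0.998968
  F = (M+m)·ẍ + m·l·cosθ·θ̈ − m·l·sinθ·θ̇² = 11.117333 + -1.503563 − 0.009294 = 9.604476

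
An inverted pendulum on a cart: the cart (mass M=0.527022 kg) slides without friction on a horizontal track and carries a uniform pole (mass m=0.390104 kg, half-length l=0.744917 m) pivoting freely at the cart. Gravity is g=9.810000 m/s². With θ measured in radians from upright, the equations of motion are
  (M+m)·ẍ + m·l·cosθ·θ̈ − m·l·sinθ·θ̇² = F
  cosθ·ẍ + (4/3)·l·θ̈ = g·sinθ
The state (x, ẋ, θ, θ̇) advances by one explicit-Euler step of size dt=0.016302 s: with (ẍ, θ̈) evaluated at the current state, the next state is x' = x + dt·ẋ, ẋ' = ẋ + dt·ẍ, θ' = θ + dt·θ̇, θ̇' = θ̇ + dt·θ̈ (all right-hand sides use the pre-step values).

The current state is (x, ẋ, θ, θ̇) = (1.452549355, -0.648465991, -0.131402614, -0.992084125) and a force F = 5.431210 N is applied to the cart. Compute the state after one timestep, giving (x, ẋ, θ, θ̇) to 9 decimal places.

(1.441978062, -0.499147686, -0.147575569, -1.162222081)

sinθ=-0.131024793, cosθ=0.991379092
temp = (F + m·l·θ̇²·sinθ)/(M+m) = (5.431210 + -0.037474752)/0.917126 = 5.881127836
θ̈ = (g·sinθ − cosθ·temp)/(l·(4/3 − m·cos²θ/(M+m))) = -10.436630818
ẍ = temp − m·l·θ̈·cosθ/(M+m) = 9.159508351
Euler: x'=1.452549355+0.016302·-0.648465991=1.441978062, ẋ'=-0.648465991+0.016302·9.159508351=-0.499147686
       θ'=-0.131402614+0.016302·-0.992084125=-0.147575569, θ̇'=-0.992084125+0.016302·-10.436630818=-1.162222081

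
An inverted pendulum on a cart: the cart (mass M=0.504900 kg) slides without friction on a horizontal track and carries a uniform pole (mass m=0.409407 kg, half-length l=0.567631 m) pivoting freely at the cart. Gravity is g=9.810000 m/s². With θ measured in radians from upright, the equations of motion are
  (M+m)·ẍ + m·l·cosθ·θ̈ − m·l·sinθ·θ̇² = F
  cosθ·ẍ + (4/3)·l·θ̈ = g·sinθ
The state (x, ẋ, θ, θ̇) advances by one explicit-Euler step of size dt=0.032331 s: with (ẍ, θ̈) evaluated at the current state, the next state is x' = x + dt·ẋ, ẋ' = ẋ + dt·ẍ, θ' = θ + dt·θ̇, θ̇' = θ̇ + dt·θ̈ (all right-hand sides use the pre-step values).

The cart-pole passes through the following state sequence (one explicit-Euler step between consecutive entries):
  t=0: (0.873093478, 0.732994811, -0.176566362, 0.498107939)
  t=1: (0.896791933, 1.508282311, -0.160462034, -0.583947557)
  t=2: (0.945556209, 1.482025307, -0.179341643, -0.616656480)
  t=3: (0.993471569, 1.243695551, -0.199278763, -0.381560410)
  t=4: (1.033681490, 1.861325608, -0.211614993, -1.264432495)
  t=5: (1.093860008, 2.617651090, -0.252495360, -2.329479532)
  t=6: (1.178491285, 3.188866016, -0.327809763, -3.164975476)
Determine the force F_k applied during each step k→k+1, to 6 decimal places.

F_0 = 14.278143 N
F_1 = -0.961964 N
F_2 = -5.061356 N
F_3 = 11.252605 N
F_4 = 13.981919 N
F_5 = 10.653715 N

step 0→1:
  ẍ = (ẋ'−ẋ)/dt = (1.508282311−0.732994811)/0.032331 = 23.979694
  θ̈ = (θ̇'−θ̇)/dt = (-0.583947557−0.498107939)/0.032331 = -33.468049
  sinθ=-0.175650, cosθ=0.984453
  F = (M+m)·ẍ + m·l·cosθ·θ̈ − m·l·sinθ·θ̇² = 21.924802 + -7.656787 − -0.010128 = 14.278143
step 1→2:
  ẍ = (ẋ'−ẋ)/dt = (1.482025307−1.508282311)/0.032331 = -0.812131
  θ̈ = (θ̇'−θ̇)/dt = (-0.616656480−-0.583947557)/0.032331 = -1.011689
  sinθ=-0.159774, cosθ=0.987154
  F = (M+m)·ẍ + m·l·cosθ·θ̈ − m·l·sinθ·θ̇² = -0.742537 + -0.232088 − -0.012661 = -0.961964
step 2→3:
  ẍ = (ẋ'−ẋ)/dt = (1.243695551−1.482025307)/0.032331 = -7.371555
  θ̈ = (θ̇'−θ̇)/dt = (-0.381560410−-0.616656480)/0.032331 = 7.271537
  sinθ=-0.178382, cosθ=0.983961
  F = (M+m)·ẍ + m·l·cosθ·θ̈ − m·l·sinθ·θ̇² = -6.739865 + 1.662745 − -0.015764 = -5.061356
step 3→4:
  ẍ = (ẋ'−ẋ)/dt = (1.861325608−1.243695551)/0.032331 = 19.103339
  θ̈ = (θ̇'−θ̇)/dt = (-1.264432495−-0.381560410)/0.032331 = -27.307293
  sinθ=-0.197962, cosθ=0.980210
  F = (M+m)·ẍ + m·l·cosθ·θ̈ − m·l·sinθ·θ̇² = 17.466317 + -6.220409 − -0.006698 = 11.252605
step 4→5:
  ẍ = (ẋ'−ẋ)/dt = (2.617651090−1.861325608)/0.032331 = 23.393198
  θ̈ = (θ̇'−θ̇)/dt = (-2.329479532−-1.264432495)/0.032331 = -32.941976
  sinθ=-0.210039, cosθ=0.977693
  F = (M+m)·ẍ + m·l·cosθ·θ̈ − m·l·sinθ·θ̇² = 21.388565 + -7.484685 − -0.078039 = 13.981919
step 5→6:
  ẍ = (ẋ'−ẋ)/dt = (3.188866016−2.617651090)/0.032331 = 17.667716
  θ̈ = (θ̇'−θ̇)/dt = (-3.164975476−-2.329479532)/0.032331 = -25.841946
  sinθ=-0.249821, cosθ=0.968292
  F = (M+m)·ẍ + m·l·cosθ·θ̈ − m·l·sinθ·θ̇² = 16.153716 + -5.815043 − -0.315042 = 10.653715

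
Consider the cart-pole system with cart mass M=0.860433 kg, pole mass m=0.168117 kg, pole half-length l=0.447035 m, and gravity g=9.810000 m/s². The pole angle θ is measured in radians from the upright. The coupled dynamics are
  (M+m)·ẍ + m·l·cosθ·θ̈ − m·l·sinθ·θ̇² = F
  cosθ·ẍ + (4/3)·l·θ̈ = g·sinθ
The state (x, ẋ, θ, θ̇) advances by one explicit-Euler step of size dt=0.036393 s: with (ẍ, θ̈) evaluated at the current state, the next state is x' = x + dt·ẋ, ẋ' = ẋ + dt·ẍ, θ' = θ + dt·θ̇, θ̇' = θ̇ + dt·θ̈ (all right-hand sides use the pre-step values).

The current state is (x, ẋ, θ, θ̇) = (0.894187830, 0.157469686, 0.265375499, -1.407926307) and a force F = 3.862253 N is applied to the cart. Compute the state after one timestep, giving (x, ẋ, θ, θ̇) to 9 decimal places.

(0.899918624, 0.300794138, 0.214136837, -1.482873882)

sinθ=0.262271641, cosθ=0.964994086
temp = (F + m·l·θ̇²·sinθ)/(M+m) = (3.862253 + 0.039071883)/1.028550 = 3.793033769
θ̈ = (g·sinθ − cosθ·temp)/(l·(4/3 − m·cos²θ/(M+m))) = -2.059395344
ẍ = temp − m·l·θ̈·cosθ/(M+m) = 3.938242299
Euler: x'=0.894187830+0.036393·0.157469686=0.899918624, ẋ'=0.157469686+0.036393·3.938242299=0.300794138
       θ'=0.265375499+0.036393·-1.407926307=0.214136837, θ̇'=-1.407926307+0.036393·-2.059395344=-1.482873882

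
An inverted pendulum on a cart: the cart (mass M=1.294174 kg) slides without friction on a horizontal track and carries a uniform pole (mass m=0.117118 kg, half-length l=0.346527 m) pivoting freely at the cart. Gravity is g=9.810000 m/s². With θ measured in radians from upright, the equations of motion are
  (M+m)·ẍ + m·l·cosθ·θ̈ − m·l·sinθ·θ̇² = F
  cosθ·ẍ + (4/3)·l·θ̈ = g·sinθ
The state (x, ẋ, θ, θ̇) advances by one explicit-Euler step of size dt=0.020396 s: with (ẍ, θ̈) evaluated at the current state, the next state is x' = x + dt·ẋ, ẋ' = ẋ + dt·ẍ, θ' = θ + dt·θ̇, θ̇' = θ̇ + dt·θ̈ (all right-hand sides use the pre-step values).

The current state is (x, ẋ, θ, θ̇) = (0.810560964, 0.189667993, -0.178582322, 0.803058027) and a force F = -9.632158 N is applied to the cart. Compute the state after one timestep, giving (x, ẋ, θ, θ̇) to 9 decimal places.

(0.814429432, 0.043780234, -0.162203150, 1.036861570)

sinθ=-0.177634620, cosθ=0.984096510
temp = (F + m·l·θ̇²·sinθ)/(M+m) = (-9.632158 + -0.004649242)/1.411292 = -6.828358159
θ̈ = (g·sinθ − cosθ·temp)/(l·(4/3 − m·cos²θ/(M+m))) = 11.463205678
ẍ = temp − m·l·θ̈·cosθ/(M+m) = -7.152763221
Euler: x'=0.810560964+0.020396·0.189667993=0.814429432, ẋ'=0.189667993+0.020396·-7.152763221=0.043780234
       θ'=-0.178582322+0.020396·0.803058027=-0.162203150, θ̇'=0.803058027+0.020396·11.463205678=1.036861570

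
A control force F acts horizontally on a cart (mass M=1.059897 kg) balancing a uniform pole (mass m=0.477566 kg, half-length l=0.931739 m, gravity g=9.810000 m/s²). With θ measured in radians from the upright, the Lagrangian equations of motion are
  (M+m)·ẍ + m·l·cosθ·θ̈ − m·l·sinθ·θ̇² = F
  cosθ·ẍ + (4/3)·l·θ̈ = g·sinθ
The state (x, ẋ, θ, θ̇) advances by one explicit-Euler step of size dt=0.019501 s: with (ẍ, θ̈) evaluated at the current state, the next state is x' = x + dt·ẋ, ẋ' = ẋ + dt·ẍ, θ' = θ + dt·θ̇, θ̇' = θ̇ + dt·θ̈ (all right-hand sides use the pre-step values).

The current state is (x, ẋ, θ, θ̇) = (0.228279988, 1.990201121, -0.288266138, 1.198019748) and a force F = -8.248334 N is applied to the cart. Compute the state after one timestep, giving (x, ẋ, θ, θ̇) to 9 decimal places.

sinθ=-0.284290333, cosθ=0.958738237
temp = (F + m·l·θ̇²·sinθ)/(M+m) = (-8.248334 + -0.181558974)/1.537463 = -5.482989168
θ̈ = (g·sinθ − cosθ·temp)/(l·(4/3 − m·cos²θ/(M+m))) = 2.527788798
ẍ = temp − m·l·θ̈·cosθ/(M+m) = -6.184386055
Euler: x'=0.228279988+0.019501·1.990201121=0.267090900, ẋ'=1.990201121+0.019501·-6.184386055=1.869599409
       θ'=-0.288266138+0.019501·1.198019748=-0.264903555, θ̇'=1.198019748+0.019501·2.527788798=1.247314157

(0.267090900, 1.869599409, -0.264903555, 1.247314157)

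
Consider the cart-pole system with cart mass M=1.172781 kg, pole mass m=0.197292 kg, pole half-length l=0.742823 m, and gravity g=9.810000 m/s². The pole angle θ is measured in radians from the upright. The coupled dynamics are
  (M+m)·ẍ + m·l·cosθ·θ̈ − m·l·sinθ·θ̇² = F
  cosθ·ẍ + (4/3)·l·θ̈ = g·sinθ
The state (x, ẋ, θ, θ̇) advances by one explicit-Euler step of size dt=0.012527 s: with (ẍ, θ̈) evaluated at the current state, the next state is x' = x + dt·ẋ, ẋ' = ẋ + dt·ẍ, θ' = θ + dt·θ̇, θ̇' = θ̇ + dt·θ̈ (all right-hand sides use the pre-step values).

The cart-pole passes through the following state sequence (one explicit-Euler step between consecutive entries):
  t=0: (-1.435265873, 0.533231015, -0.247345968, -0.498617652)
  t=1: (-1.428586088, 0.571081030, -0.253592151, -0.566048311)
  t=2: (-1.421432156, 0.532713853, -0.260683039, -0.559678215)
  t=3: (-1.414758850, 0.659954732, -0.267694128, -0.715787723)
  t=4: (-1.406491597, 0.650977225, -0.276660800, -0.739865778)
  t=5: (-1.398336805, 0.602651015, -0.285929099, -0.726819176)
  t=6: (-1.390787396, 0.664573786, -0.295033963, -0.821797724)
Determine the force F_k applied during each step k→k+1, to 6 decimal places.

step 0→1:
  ẍ = (ẋ'−ẋ)/dt = (0.571081030−0.533231015)/0.012527 = 3.021475
  θ̈ = (θ̇'−θ̇)/dt = (-0.566048311−-0.498617652)/0.012527 = -5.382826
  sinθ=-0.244832, cosθ=0.969566
  F = (M+m)·ẍ + m·l·cosθ·θ̈ − m·l·sinθ·θ̇² = 4.139641 + -0.764861 − -0.008921 = 3.383701
step 1→2:
  ẍ = (ẋ'−ẋ)/dt = (0.532713853−0.571081030)/0.012527 = -3.062759
  θ̈ = (θ̇'−θ̇)/dt = (-0.559678215−-0.566048311)/0.012527 = 0.508509
  sinθ=-0.250883, cosθ=0.968017
  F = (M+m)·ẍ + m·l·cosθ·θ̈ − m·l·sinθ·θ̇² = -4.196203 + 0.072140 − -0.011781 = -4.112282
step 2→3:
  ẍ = (ẋ'−ẋ)/dt = (0.659954732−0.532713853)/0.012527 = 10.157330
  θ̈ = (θ̇'−θ̇)/dt = (-0.715787723−-0.559678215)/0.012527 = -12.461843
  sinθ=-0.257741, cosθ=0.966214
  F = (M+m)·ẍ + m·l·cosθ·θ̈ − m·l·sinθ·θ̇² = 13.916284 + -1.764617 − -0.011832 = 12.163499
step 3→4:
  ẍ = (ẋ'−ẋ)/dt = (0.650977225−0.659954732)/0.012527 = -0.716653
  θ̈ = (θ̇'−θ̇)/dt = (-0.739865778−-0.715787723)/0.012527 = -1.922093
  sinθ=-0.264508, cosθ=0.964383
  F = (M+m)·ẍ + m·l·cosθ·θ̈ − m·l·sinθ·θ̇² = -0.981866 + -0.271656 − -0.019861 = -1.233661
step 4→5:
  ẍ = (ẋ'−ẋ)/dt = (0.602651015−0.650977225)/0.012527 = -3.857764
  θ̈ = (θ̇'−θ̇)/dt = (-0.726819176−-0.739865778)/0.012527 = 1.041479
  sinθ=-0.273145, cosθ=0.961973
  F = (M+m)·ẍ + m·l·cosθ·θ̈ − m·l·sinθ·θ̇² = -5.285418 + 0.146828 − -0.021913 = -5.116678
step 5→6:
  ẍ = (ẋ'−ẋ)/dt = (0.664573786−0.602651015)/0.012527 = 4.943144
  θ̈ = (θ̇'−θ̇)/dt = (-0.821797724−-0.726819176)/0.012527 = -7.581907
  sinθ=-0.282049, cosθ=0.959400
  F = (M+m)·ẍ + m·l·cosθ·θ̈ − m·l·sinθ·θ̇² = 6.772469 + -1.066039 − -0.021836 = 5.728266

F_0 = 3.383701 N
F_1 = -4.112282 N
F_2 = 12.163499 N
F_3 = -1.233661 N
F_4 = -5.116678 N
F_5 = 5.728266 N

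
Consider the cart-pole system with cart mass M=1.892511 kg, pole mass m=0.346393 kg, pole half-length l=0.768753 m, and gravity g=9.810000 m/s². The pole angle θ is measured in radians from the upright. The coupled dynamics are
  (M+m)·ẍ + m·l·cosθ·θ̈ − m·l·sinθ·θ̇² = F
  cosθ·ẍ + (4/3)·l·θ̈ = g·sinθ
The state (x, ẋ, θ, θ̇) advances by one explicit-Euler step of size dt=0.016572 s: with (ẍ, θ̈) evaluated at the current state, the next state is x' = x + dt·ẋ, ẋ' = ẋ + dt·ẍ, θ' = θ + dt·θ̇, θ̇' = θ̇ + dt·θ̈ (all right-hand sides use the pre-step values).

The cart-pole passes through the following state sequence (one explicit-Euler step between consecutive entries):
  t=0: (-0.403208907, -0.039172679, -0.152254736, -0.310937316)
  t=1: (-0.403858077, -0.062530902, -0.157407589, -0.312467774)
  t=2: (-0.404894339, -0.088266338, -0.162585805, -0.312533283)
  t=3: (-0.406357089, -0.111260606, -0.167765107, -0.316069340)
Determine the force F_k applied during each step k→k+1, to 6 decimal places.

F_0 = -3.176137 N
F_1 = -3.473863 N
F_2 = -3.158423 N

step 0→1:
  ẍ = (ẋ'−ẋ)/dt = (-0.062530902−-0.039172679)/0.016572 = -1.409499
  θ̈ = (θ̇'−θ̇)/dt = (-0.312467774−-0.310937316)/0.016572 = -0.092352
  sinθ=-0.151667, cosθ=0.988432
  F = (M+m)·ẍ + m·l·cosθ·θ̈ − m·l·sinθ·θ̇² = -3.155734 + -0.024308 − -0.003905 = -3.176137
step 1→2:
  ẍ = (ẋ'−ẋ)/dt = (-0.088266338−-0.062530902)/0.016572 = -1.552947
  θ̈ = (θ̇'−θ̇)/dt = (-0.312533283−-0.312467774)/0.016572 = -0.003953
  sinθ=-0.156758, cosθ=0.987637
  F = (M+m)·ẍ + m·l·cosθ·θ̈ − m·l·sinθ·θ̇² = -3.476899 + -0.001040 − -0.004076 = -3.473863
step 2→3:
  ẍ = (ẋ'−ẋ)/dt = (-0.111260606−-0.088266338)/0.016572 = -1.387537
  θ̈ = (θ̇'−θ̇)/dt = (-0.316069340−-0.312533283)/0.016572 = -0.213375
  sinθ=-0.161870, cosθ=0.986812
  F = (M+m)·ẍ + m·l·cosθ·θ̈ − m·l·sinθ·θ̇² = -3.106563 + -0.056071 − -0.004210 = -3.158423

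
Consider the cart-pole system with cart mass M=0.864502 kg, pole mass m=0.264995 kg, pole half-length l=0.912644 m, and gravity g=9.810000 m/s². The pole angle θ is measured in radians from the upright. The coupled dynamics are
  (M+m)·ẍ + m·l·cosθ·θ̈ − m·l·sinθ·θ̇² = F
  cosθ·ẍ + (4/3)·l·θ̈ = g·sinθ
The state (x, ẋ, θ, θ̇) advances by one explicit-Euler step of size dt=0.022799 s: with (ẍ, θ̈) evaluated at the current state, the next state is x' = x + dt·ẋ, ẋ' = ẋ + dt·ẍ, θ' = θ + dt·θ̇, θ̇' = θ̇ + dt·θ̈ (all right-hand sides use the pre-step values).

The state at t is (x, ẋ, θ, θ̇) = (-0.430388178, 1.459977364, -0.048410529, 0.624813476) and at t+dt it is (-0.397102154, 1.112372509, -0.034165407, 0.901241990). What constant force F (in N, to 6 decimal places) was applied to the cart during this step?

ẍ = (ẋ'−ẋ)/dt = (1.112372509−1.459977364)/0.022799 = -15.246496
θ̈ = (θ̇'−θ̇)/dt = (0.901241990−0.624813476)/0.022799 = 12.124589
sinθ=-0.048392, cosθ=0.998828
F = (M+m)·ẍ + m·l·cosθ·θ̈ − m·l·sinθ·θ̇² = -17.220871 + 2.928849 − -0.004569 = -14.287453

F = -14.287453 N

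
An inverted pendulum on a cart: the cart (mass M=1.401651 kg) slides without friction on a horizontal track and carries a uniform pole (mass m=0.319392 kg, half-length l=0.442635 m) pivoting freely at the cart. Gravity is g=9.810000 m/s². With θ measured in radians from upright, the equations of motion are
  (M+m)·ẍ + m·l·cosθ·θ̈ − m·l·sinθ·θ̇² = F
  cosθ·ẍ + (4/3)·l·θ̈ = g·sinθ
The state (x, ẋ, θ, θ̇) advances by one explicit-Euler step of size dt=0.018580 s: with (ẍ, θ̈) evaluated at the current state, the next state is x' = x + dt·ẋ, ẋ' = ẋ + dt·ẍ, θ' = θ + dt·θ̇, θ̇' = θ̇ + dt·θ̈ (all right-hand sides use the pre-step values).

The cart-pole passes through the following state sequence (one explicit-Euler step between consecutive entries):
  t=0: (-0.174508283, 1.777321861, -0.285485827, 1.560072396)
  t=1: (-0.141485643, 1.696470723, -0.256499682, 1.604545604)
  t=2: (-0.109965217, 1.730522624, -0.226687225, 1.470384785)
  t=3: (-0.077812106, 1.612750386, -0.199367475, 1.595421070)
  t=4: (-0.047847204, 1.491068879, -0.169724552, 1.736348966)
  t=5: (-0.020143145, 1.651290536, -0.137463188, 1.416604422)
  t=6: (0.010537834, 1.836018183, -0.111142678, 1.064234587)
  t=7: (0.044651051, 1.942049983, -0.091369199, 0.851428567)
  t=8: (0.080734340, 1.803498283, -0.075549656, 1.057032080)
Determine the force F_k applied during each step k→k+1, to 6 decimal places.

F_0 = -7.067545 N
F_1 = 2.259102 N
F_2 = -9.913351 N
F_3 = -10.148872 N
F_4 = 12.515175 N
F_5 = 14.494107 N
F_6 = 8.230120 N
F_7 = -11.266627 N

step 0→1:
  ẍ = (ẋ'−ẋ)/dt = (1.696470723−1.777321861)/0.018580 = -4.351514
  θ̈ = (θ̇'−θ̇)/dt = (1.604545604−1.560072396)/0.018580 = 2.393606
  sinθ=-0.281624, cosθ=0.959525
  F = (M+m)·ẍ + m·l·cosθ·θ̈ − m·l·sinθ·θ̇² = -7.489143 + 0.324697 − -0.096901 = -7.067545
step 1→2:
  ẍ = (ẋ'−ẋ)/dt = (1.730522624−1.696470723)/0.018580 = 1.832718
  θ̈ = (θ̇'−θ̇)/dt = (1.470384785−1.604545604)/0.018580 = -7.220711
  sinθ=-0.253696, cosθ=0.967284
  F = (M+m)·ẍ + m·l·cosθ·θ̈ − m·l·sinθ·θ̇² = 3.154187 + -0.987424 − -0.092340 = 2.259102
step 2→3:
  ẍ = (ẋ'−ẋ)/dt = (1.612750386−1.730522624)/0.018580 = -6.338657
  θ̈ = (θ̇'−θ̇)/dt = (1.595421070−1.470384785)/0.018580 = 6.729617
  sinθ=-0.224751, cosθ=0.974416
  F = (M+m)·ẍ + m·l·cosθ·θ̈ − m·l·sinθ·θ̇² = -10.909100 + 0.927053 − -0.068696 = -9.913351
step 3→4:
  ẍ = (ẋ'−ẋ)/dt = (1.491068879−1.612750386)/0.018580 = -6.549058
  θ̈ = (θ̇'−θ̇)/dt = (1.736348966−1.595421070)/0.018580 = 7.584924
  sinθ=-0.198049, cosθ=0.980192
  F = (M+m)·ẍ + m·l·cosθ·θ̈ − m·l·sinθ·θ̇² = -11.271211 + 1.051071 − -0.071268 = -10.148872
step 4→5:
  ẍ = (ẋ'−ẋ)/dt = (1.651290536−1.491068879)/0.018580 = 8.623340
  θ̈ = (θ̇'−θ̇)/dt = (1.416604422−1.736348966)/0.018580 = -17.209071
  sinθ=-0.168911, cosθ=0.985631
  F = (M+m)·ẍ + m·l·cosθ·θ̈ − m·l·sinθ·θ̇² = 14.841139 + -2.397959 − -0.071995 = 12.515175
step 5→6:
  ẍ = (ẋ'−ẋ)/dt = (1.836018183−1.651290536)/0.018580 = 9.942285
  θ̈ = (θ̇'−θ̇)/dt = (1.064234587−1.416604422)/0.018580 = -18.965007
  sinθ=-0.137031, cosθ=0.990567
  F = (M+m)·ẍ + m·l·cosθ·θ̈ − m·l·sinθ·θ̇² = 17.111099 + -2.655868 − -0.038876 = 14.494107
step 6→7:
  ẍ = (ẋ'−ẋ)/dt = (1.942049983−1.836018183)/0.018580 = 5.706771
  θ̈ = (θ̇'−θ̇)/dt = (0.851428567−1.064234587)/0.018580 = -11.453499
  sinθ=-0.110914, cosθ=0.993830
  F = (M+m)·ẍ + m·l·cosθ·θ̈ − m·l·sinθ·θ̇² = 9.821598 + -1.609237 − -0.017760 = 8.230120
step 7→8:
  ẍ = (ẋ'−ẋ)/dt = (1.803498283−1.942049983)/0.018580 = -7.457034
  θ̈ = (θ̇'−θ̇)/dt = (1.057032080−0.851428567)/0.018580 = 11.065851
  sinθ=-0.091242, cosθ=0.995829
  F = (M+m)·ẍ + m·l·cosθ·θ̈ − m·l·sinθ·θ̇² = -12.833877 + 1.557899 − -0.009351 = -11.266627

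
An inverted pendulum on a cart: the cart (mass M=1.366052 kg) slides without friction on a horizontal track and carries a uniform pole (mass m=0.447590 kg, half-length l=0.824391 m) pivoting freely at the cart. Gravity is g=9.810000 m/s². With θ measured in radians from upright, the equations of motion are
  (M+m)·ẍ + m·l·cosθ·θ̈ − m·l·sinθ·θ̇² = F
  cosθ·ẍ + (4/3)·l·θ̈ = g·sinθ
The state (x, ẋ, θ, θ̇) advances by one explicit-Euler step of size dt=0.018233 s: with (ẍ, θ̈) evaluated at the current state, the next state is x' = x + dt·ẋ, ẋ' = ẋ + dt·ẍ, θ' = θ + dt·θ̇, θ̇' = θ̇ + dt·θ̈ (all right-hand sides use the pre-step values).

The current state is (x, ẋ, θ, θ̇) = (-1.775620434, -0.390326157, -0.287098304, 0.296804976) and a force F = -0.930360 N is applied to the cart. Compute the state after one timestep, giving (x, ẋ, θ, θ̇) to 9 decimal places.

(-1.782737251, -0.390873947, -0.281686659, 0.251203924)

sinθ=-0.283170493, cosθ=0.959069587
temp = (F + m·l·θ̇²·sinθ)/(M+m) = (-0.930360 + -0.009204580)/1.813642 = -0.518054048
θ̈ = (g·sinθ − cosθ·temp)/(l·(4/3 − m·cos²θ/(M+m))) = -2.501017469
ẍ = temp − m·l·θ̈·cosθ/(M+m) = -0.030043851
Euler: x'=-1.775620434+0.018233·-0.390326157=-1.782737251, ẋ'=-0.390326157+0.018233·-0.030043851=-0.390873947
       θ'=-0.287098304+0.018233·0.296804976=-0.281686659, θ̇'=0.296804976+0.018233·-2.501017469=0.251203924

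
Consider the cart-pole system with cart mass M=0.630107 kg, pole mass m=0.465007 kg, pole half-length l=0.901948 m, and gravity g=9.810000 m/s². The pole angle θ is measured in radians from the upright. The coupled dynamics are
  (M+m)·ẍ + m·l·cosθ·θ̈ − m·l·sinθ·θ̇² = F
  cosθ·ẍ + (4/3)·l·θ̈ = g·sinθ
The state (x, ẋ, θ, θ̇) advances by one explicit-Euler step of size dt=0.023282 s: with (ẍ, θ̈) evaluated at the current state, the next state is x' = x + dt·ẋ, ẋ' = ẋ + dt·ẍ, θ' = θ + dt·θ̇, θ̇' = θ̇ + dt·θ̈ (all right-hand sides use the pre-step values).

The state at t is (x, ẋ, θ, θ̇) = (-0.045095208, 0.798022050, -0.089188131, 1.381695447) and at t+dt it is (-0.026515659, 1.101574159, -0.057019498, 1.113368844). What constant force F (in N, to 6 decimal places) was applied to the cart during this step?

ẍ = (ẋ'−ẋ)/dt = (1.101574159−0.798022050)/0.023282 = 13.038060
θ̈ = (θ̇'−θ̇)/dt = (1.113368844−1.381695447)/0.023282 = -11.525067
sinθ=-0.089070, cosθ=0.996025
F = (M+m)·ẍ + m·l·cosθ·θ̈ − m·l·sinθ·θ̇² = 14.278162 + -4.814540 − -0.071318 = 9.534939

F = 9.534939 N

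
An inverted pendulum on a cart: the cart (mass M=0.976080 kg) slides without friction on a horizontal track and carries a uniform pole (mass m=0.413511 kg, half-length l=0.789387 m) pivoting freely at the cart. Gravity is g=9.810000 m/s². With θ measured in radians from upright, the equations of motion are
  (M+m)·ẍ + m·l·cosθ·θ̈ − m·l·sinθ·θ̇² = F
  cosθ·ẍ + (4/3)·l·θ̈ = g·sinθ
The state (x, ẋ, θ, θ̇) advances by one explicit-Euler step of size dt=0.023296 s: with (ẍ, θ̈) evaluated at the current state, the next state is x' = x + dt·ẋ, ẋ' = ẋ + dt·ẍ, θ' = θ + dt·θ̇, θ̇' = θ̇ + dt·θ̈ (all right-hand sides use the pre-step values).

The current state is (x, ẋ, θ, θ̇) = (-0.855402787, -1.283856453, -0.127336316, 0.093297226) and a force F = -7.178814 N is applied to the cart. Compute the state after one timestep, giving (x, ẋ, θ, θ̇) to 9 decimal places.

(-0.885311507, -1.429844616, -0.125162864, 0.203304226)

sinθ=-0.126992478, cosθ=0.991903680
temp = (F + m·l·θ̇²·sinθ)/(M+m) = (-7.178814 + -0.000360822)/1.389591 = -5.166394156
θ̈ = (g·sinθ − cosθ·temp)/(l·(4/3 − m·cos²θ/(M+m))) = 4.722141147
ẍ = temp − m·l·θ̈·cosθ/(M+m) = -6.266662226
Euler: x'=-0.855402787+0.023296·-1.283856453=-0.885311507, ẋ'=-1.283856453+0.023296·-6.266662226=-1.429844616
       θ'=-0.127336316+0.023296·0.093297226=-0.125162864, θ̇'=0.093297226+0.023296·4.722141147=0.203304226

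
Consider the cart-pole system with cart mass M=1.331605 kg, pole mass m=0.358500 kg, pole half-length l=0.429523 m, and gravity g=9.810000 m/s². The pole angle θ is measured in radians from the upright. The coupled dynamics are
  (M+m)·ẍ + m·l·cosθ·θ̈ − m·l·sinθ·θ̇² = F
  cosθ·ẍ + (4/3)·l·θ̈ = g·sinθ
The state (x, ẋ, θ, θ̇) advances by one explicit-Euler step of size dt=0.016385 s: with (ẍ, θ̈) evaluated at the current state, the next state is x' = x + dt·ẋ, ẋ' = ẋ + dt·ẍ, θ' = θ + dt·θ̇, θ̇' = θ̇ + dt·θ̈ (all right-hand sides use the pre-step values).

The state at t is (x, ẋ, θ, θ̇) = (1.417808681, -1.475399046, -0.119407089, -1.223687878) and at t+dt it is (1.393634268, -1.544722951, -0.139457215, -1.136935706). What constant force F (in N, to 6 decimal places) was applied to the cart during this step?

F = -6.313781 N

ẍ = (ẋ'−ẋ)/dt = (-1.544722951−-1.475399046)/0.016385 = -4.230937
θ̈ = (θ̇'−θ̇)/dt = (-1.136935706−-1.223687878)/0.016385 = 5.294609
sinθ=-0.119124, cosθ=0.992879
F = (M+m)·ẍ + m·l·cosθ·θ̈ − m·l·sinθ·θ̇² = -7.150728 + 0.809480 − -0.027467 = -6.313781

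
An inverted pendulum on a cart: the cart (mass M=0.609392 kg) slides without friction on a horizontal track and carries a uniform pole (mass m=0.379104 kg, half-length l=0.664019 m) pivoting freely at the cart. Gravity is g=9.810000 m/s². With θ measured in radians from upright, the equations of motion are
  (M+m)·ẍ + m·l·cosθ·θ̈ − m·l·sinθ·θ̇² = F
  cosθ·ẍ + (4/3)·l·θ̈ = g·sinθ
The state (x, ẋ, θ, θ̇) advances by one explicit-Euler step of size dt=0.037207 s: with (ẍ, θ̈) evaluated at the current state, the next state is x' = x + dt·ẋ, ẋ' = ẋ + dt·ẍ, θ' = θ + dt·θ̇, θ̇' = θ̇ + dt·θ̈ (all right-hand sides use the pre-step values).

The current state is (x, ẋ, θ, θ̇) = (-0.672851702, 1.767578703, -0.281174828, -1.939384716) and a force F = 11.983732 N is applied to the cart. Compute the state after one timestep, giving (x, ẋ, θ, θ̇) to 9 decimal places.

(-0.607085401, 2.406326860, -0.353333515, -2.746906742)

sinθ=-0.277484532, cosθ=0.960730105
temp = (F + m·l·θ̇²·sinθ)/(M+m) = (11.983732 + -0.262727534)/0.988496 = 11.857412135
θ̈ = (g·sinθ − cosθ·temp)/(l·(4/3 − m·cos²θ/(M+m))) = -21.703497353
ẍ = temp − m·l·θ̈·cosθ/(M+m) = 17.167418959
Euler: x'=-0.672851702+0.037207·1.767578703=-0.607085401, ẋ'=1.767578703+0.037207·17.167418959=2.406326860
       θ'=-0.281174828+0.037207·-1.939384716=-0.353333515, θ̇'=-1.939384716+0.037207·-21.703497353=-2.746906742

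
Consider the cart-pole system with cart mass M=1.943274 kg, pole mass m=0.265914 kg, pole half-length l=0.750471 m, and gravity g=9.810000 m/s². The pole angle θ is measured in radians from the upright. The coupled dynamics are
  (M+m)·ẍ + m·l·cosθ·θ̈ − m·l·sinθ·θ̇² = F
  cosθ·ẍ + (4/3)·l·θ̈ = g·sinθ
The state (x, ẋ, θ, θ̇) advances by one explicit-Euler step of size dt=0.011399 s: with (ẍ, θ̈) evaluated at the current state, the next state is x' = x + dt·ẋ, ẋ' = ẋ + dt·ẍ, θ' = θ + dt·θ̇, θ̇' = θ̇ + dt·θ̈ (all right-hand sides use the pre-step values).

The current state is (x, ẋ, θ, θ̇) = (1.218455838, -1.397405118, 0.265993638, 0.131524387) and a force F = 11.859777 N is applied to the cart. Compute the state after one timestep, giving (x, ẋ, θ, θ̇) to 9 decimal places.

(1.202526817, -1.333386554, 0.267492884, 0.099172570)

sinθ=0.262868091, cosθ=0.964831781
temp = (F + m·l·θ̇²·sinθ)/(M+m) = (11.859777 + 0.000907456)/2.209188 = 5.368798154
θ̈ = (g·sinθ − cosθ·temp)/(l·(4/3 − m·cos²θ/(M+m))) = -2.838127629
ẍ = temp − m·l·θ̈·cosθ/(M+m) = 5.616156156
Euler: x'=1.218455838+0.011399·-1.397405118=1.202526817, ẋ'=-1.397405118+0.011399·5.616156156=-1.333386554
       θ'=0.265993638+0.011399·0.131524387=0.267492884, θ̇'=0.131524387+0.011399·-2.838127629=0.099172570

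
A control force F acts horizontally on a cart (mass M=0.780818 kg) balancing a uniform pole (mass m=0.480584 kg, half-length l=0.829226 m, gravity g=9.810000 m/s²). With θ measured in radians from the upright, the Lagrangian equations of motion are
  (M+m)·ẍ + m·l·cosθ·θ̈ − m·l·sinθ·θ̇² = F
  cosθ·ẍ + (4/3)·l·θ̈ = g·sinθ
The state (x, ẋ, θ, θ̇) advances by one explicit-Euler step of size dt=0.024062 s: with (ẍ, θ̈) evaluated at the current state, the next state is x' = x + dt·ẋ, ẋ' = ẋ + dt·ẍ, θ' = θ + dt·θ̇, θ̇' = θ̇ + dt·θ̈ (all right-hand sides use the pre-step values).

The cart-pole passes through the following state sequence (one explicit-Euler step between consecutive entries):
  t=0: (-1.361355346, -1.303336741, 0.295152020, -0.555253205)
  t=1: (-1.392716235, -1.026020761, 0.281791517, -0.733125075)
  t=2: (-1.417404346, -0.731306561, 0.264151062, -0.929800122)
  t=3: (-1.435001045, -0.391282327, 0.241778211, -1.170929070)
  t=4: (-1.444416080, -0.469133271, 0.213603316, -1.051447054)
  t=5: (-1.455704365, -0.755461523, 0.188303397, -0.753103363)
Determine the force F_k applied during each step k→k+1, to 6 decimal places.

F_0 = 11.683482 N
F_1 = 12.261396 N
F_2 = 13.880097 N
F_3 = -2.290708 N
F_4 = -10.274730 N

step 0→1:
  ẍ = (ẋ'−ẋ)/dt = (-1.026020761−-1.303336741)/0.024062 = 11.525059
  θ̈ = (θ̇'−θ̇)/dt = (-0.733125075−-0.555253205)/0.024062 = -7.392231
  sinθ=0.290885, cosθ=0.956758
  F = (M+m)·ẍ + m·l·cosθ·θ̈ − m·l·sinθ·θ̇² = 14.537733 + -2.818512 − 0.035739 = 11.683482
step 1→2:
  ẍ = (ẋ'−ẋ)/dt = (-0.731306561−-1.026020761)/0.024062 = 12.248117
  θ̈ = (θ̇'−θ̇)/dt = (-0.929800122−-0.733125075)/0.024062 = -8.173678
  sinθ=0.278077, cosθ=0.960559
  F = (M+m)·ẍ + m·l·cosθ·θ̈ − m·l·sinθ·θ̇² = 15.449800 + -3.128843 − 0.059561 = 12.261396
step 2→3:
  ẍ = (ẋ'−ẋ)/dt = (-0.391282327−-0.731306561)/0.024062 = 14.131171
  θ̈ = (θ̇'−θ̇)/dt = (-1.170929070−-0.929800122)/0.024062 = -10.021152
  sinθ=0.261090, cosθ=0.965314
  F = (M+m)·ẍ + m·l·cosθ·θ̈ − m·l·sinθ·θ̇² = 17.825087 + -3.855038 − 0.089952 = 13.880097
step 3→4:
  ẍ = (ẋ'−ẋ)/dt = (-0.469133271−-0.391282327)/0.024062 = -3.235431
  θ̈ = (θ̇'−θ̇)/dt = (-1.051447054−-1.170929070)/0.024062 = 4.965590
  sinθ=0.239429, cosθ=0.970914
  F = (M+m)·ẍ + m·l·cosθ·θ̈ − m·l·sinθ·θ̇² = -4.081179 + 1.921293 − 0.130822 = -2.290708
step 4→5:
  ẍ = (ẋ'−ẋ)/dt = (-0.755461523−-0.469133271)/0.024062 = -11.899603
  θ̈ = (θ̇'−θ̇)/dt = (-0.753103363−-1.051447054)/0.024062 = 12.398957
  sinθ=0.211983, cosθ=0.977273
  F = (M+m)·ẍ + m·l·cosθ·θ̈ − m·l·sinθ·θ̇² = -15.010183 + 4.828847 − 0.093394 = -10.274730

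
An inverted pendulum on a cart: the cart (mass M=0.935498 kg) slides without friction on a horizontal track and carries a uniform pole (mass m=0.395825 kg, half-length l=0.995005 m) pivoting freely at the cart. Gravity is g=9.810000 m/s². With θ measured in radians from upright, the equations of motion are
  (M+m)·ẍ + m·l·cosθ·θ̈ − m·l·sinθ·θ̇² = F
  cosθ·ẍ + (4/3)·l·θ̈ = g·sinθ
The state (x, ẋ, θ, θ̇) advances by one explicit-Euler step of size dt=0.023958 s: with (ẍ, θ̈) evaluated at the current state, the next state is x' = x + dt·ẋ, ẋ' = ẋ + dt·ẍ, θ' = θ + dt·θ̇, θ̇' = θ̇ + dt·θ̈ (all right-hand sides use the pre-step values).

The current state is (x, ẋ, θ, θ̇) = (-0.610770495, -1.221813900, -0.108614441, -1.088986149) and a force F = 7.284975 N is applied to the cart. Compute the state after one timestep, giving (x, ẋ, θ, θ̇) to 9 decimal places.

(-0.640042712, -1.047585323, -0.134704371, -1.238743559)

sinθ=-0.108401011, cosθ=0.994107248
temp = (F + m·l·θ̇²·sinθ)/(M+m) = (7.284975 + -0.050629837)/1.331323 = 5.433951913
θ̈ = (g·sinθ − cosθ·temp)/(l·(4/3 − m·cos²θ/(M+m))) = -6.250831022
ẍ = temp − m·l·θ̈·cosθ/(M+m) = 7.272250476
Euler: x'=-0.610770495+0.023958·-1.221813900=-0.640042712, ẋ'=-1.221813900+0.023958·7.272250476=-1.047585323
       θ'=-0.108614441+0.023958·-1.088986149=-0.134704371, θ̇'=-1.088986149+0.023958·-6.250831022=-1.238743559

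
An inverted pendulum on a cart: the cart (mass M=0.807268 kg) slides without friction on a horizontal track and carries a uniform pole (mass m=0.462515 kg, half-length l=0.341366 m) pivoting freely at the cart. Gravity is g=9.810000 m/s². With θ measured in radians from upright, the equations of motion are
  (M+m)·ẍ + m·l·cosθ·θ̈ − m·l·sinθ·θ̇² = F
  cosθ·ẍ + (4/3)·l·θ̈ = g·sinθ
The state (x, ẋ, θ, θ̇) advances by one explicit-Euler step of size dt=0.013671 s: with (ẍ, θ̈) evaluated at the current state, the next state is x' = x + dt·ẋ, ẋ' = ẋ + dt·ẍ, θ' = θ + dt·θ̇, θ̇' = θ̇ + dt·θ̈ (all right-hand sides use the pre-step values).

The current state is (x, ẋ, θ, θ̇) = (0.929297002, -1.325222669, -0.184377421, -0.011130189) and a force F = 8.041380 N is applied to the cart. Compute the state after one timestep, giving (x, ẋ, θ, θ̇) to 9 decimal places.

sinθ=-0.183334542, cosθ=0.983050581
temp = (F + m·l·θ̇²·sinθ)/(M+m) = (8.041380 + -0.000003586)/1.269783 = 6.332874526
θ̈ = (g·sinθ − cosθ·temp)/(l·(4/3 − m·cos²θ/(M+m))) = -23.952928871
ẍ = temp − m·l·θ̈·cosθ/(M+m) = 9.260739648
Euler: x'=0.929297002+0.013671·-1.325222669=0.911179883, ẋ'=-1.325222669+0.013671·9.260739648=-1.198619097
       θ'=-0.184377421+0.013671·-0.011130189=-0.184529582, θ̇'=-0.011130189+0.013671·-23.952928871=-0.338590680

(0.911179883, -1.198619097, -0.184529582, -0.338590680)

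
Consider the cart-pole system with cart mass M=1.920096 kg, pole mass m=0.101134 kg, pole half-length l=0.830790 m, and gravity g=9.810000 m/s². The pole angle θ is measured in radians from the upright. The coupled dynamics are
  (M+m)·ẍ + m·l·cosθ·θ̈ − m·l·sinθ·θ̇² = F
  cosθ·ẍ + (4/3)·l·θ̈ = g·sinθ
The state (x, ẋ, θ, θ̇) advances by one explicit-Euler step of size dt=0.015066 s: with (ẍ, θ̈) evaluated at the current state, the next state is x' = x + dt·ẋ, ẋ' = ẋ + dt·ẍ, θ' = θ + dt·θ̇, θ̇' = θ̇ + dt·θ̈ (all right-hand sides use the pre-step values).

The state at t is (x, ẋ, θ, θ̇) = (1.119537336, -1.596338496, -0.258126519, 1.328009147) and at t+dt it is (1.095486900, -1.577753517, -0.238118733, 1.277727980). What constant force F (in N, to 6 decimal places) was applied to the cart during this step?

F = 2.260035 N

ẍ = (ẋ'−ẋ)/dt = (-1.577753517−-1.596338496)/0.015066 = 1.233571
θ̈ = (θ̇'−θ̇)/dt = (1.277727980−1.328009147)/0.015066 = -3.337393
sinθ=-0.255270, cosθ=0.966870
F = (M+m)·ẍ + m·l·cosθ·θ̈ − m·l·sinθ·θ̇² = 2.493331 + -0.271121 − -0.037826 = 2.260035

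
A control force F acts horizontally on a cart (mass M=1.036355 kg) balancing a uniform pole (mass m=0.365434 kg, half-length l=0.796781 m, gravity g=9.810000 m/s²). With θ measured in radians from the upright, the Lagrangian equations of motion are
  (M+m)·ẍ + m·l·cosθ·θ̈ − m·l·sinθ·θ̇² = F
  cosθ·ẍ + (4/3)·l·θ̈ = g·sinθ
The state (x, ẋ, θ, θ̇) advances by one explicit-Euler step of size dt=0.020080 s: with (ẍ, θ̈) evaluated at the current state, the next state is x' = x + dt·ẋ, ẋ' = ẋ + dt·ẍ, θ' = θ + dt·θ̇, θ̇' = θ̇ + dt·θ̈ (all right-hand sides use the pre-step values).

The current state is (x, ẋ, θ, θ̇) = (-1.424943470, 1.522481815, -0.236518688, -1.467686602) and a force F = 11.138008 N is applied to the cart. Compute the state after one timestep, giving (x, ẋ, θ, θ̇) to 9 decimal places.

(-1.394372035, 1.726372508, -0.265989835, -1.697710637)

sinθ=-0.234319662, cosθ=0.972159604
temp = (F + m·l·θ̇²·sinθ)/(M+m) = (11.138008 + -0.146968179)/1.401789 = 7.840723405
θ̈ = (g·sinθ − cosθ·temp)/(l·(4/3 − m·cos²θ/(M+m))) = -11.455380220
ẍ = temp − m·l·θ̈·cosθ/(M+m) = 10.153918980
Euler: x'=-1.424943470+0.020080·1.522481815=-1.394372035, ẋ'=1.522481815+0.020080·10.153918980=1.726372508
       θ'=-0.236518688+0.020080·-1.467686602=-0.265989835, θ̇'=-1.467686602+0.020080·-11.455380220=-1.697710637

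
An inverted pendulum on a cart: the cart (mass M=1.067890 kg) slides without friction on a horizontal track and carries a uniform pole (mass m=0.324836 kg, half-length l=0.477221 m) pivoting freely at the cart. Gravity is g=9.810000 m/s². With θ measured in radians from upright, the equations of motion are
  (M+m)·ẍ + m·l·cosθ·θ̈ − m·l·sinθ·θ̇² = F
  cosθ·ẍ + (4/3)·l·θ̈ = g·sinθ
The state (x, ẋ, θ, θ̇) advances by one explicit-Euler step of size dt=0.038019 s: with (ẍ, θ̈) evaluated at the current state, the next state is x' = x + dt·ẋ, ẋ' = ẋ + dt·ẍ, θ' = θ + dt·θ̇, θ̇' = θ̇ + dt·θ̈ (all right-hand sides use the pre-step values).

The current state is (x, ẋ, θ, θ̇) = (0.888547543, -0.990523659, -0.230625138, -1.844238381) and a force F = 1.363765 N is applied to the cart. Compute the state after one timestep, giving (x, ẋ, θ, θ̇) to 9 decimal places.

(0.850888824, -0.932436513, -0.300741237, -2.067097652)

sinθ=-0.228586155, cosθ=0.973523687
temp = (F + m·l·θ̇²·sinθ)/(M+m) = (1.363765 + -0.120522390)/1.392726 = 0.892668486
θ̈ = (g·sinθ − cosθ·temp)/(l·(4/3 − m·cos²θ/(M+m))) = -5.861786763
ẍ = temp − m·l·θ̈·cosθ/(M+m) = 1.527845183
Euler: x'=0.888547543+0.038019·-0.990523659=0.850888824, ẋ'=-0.990523659+0.038019·1.527845183=-0.932436513
       θ'=-0.230625138+0.038019·-1.844238381=-0.300741237, θ̇'=-1.844238381+0.038019·-5.861786763=-2.067097652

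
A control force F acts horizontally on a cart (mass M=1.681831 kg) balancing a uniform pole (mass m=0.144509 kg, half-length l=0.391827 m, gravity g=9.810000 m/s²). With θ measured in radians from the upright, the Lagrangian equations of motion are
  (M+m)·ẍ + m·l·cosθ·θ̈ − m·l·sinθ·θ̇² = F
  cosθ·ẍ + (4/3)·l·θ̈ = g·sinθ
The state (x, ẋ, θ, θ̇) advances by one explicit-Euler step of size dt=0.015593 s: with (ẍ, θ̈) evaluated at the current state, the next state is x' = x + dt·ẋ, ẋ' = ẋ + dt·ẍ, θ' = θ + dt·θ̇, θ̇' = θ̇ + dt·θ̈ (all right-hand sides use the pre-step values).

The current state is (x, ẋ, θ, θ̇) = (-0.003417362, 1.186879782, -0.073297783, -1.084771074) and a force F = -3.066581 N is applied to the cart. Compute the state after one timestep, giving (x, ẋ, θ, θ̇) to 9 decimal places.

(0.015089654, 1.159715765, -0.090212618, -1.054357875)

sinθ=-0.073232168, cosθ=0.997314920
temp = (F + m·l·θ̇²·sinθ)/(M+m) = (-3.066581 + -0.004879410)/1.826340 = -1.681757181
θ̈ = (g·sinθ − cosθ·temp)/(l·(4/3 − m·cos²θ/(M+m))) = 1.950439243
ẍ = temp − m·l·θ̈·cosθ/(M+m) = -1.742064826
Euler: x'=-0.003417362+0.015593·1.186879782=0.015089654, ẋ'=1.186879782+0.015593·-1.742064826=1.159715765
       θ'=-0.073297783+0.015593·-1.084771074=-0.090212618, θ̇'=-1.084771074+0.015593·1.950439243=-1.054357875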